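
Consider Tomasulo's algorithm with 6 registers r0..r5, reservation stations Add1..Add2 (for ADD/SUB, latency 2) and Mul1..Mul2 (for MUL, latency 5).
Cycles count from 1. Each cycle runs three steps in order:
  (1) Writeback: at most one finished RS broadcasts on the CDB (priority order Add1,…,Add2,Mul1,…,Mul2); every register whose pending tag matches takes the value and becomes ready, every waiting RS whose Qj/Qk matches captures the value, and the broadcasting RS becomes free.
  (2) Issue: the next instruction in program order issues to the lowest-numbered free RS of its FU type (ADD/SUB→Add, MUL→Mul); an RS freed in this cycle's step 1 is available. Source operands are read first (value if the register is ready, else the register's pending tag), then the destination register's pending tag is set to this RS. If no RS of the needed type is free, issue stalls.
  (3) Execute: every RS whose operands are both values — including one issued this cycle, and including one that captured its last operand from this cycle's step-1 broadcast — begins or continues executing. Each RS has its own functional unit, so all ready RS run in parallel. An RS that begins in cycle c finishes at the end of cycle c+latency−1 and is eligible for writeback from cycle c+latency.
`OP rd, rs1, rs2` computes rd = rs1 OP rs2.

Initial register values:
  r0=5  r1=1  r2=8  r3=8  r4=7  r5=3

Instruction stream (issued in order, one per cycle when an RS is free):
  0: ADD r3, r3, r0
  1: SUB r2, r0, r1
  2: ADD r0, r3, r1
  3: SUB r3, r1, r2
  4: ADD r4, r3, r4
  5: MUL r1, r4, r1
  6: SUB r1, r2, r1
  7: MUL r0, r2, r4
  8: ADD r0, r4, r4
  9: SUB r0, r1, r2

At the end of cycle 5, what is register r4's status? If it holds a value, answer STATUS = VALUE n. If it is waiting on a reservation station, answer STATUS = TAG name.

  c1: issue ADD r3<-Add1  regs: r0:5,r1:1,r2:8,r3:Add1,r4:7,r5:3
  c2: issue SUB r2<-Add2  regs: r0:5,r1:1,r2:Add2,r3:Add1,r4:7,r5:3
  c3: CDB Add1=13; issue ADD r0<-Add1  regs: r0:Add1,r1:1,r2:Add2,r3:13,r4:7,r5:3
  c4: CDB Add2=4; issue SUB r3<-Add2  regs: r0:Add1,r1:1,r2:4,r3:Add2,r4:7,r5:3
  c5: CDB Add1=14; issue ADD r4<-Add1  regs: r0:14,r1:1,r2:4,r3:Add2,r4:Add1,r5:3

STATUS = TAG Add1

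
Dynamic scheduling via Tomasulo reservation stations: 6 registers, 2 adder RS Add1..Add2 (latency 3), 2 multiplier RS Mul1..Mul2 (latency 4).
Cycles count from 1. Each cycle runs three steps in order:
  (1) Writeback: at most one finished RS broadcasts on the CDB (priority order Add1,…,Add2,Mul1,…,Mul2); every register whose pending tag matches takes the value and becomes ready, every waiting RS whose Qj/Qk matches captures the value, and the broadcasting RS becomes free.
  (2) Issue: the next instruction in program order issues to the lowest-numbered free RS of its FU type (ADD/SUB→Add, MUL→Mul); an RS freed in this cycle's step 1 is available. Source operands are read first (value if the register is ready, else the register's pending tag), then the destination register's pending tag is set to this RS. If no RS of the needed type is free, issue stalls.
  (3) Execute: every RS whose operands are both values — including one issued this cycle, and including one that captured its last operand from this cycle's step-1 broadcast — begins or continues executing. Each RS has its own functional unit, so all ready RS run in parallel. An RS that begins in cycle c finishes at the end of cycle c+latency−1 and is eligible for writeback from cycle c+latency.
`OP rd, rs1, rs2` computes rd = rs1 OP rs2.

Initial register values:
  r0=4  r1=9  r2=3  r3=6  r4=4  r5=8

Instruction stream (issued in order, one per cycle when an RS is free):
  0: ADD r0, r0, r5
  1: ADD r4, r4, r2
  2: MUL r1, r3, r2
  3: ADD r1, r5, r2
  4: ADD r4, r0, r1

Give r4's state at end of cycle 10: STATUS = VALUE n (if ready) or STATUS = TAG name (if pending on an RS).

STATUS = VALUE 23

c1: issue ADD r0<-Add1 | r0:Add1,r1:9,r2:3,r3:6,r4:4,r5:8
c2: issue ADD r4<-Add2 | r0:Add1,r1:9,r2:3,r3:6,r4:Add2,r5:8
c3: issue MUL r1<-Mul1 | r0:Add1,r1:Mul1,r2:3,r3:6,r4:Add2,r5:8
c4: CDB Add1=12; issue ADD r1<-Add1 | r0:12,r1:Add1,r2:3,r3:6,r4:Add2,r5:8
c5: CDB Add2=7; issue ADD r4<-Add2 | r0:12,r1:Add1,r2:3,r3:6,r4:Add2,r5:8
c6: - | r0:12,r1:Add1,r2:3,r3:6,r4:Add2,r5:8
c7: CDB Add1=11 | r0:12,r1:11,r2:3,r3:6,r4:Add2,r5:8
c8: CDB Mul1=18 | r0:12,r1:11,r2:3,r3:6,r4:Add2,r5:8
c9: - | r0:12,r1:11,r2:3,r3:6,r4:Add2,r5:8
c10: CDB Add2=23 | r0:12,r1:11,r2:3,r3:6,r4:23,r5:8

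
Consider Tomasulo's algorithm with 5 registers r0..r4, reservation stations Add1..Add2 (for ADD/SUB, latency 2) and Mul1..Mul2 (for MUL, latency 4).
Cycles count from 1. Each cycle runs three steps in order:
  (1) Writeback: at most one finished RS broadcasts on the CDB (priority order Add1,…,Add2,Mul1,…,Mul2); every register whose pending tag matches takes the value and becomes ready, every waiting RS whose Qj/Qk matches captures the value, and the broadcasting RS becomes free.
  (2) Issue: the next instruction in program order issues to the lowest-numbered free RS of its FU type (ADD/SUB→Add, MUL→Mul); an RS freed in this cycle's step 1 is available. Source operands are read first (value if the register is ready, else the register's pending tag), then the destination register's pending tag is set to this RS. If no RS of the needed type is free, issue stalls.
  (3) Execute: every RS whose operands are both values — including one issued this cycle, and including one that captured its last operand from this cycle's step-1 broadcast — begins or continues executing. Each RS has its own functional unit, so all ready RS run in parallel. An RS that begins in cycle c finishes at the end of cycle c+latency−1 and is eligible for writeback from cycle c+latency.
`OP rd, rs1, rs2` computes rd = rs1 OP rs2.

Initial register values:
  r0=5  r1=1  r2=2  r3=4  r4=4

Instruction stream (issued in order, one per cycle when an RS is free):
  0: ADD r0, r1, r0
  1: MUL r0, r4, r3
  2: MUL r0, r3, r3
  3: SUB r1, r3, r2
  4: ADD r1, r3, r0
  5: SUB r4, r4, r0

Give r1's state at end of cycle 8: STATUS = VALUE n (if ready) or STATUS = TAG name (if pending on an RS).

STATUS = TAG Add2

cycle 1: issue ADD r0<-Add1 // r0:Add1,r1:1,r2:2,r3:4,r4:4
cycle 2: issue MUL r0<-Mul1 // r0:Mul1,r1:1,r2:2,r3:4,r4:4
cycle 3: CDB Add1=6; issue MUL r0<-Mul2 // r0:Mul2,r1:1,r2:2,r3:4,r4:4
cycle 4: issue SUB r1<-Add1 // r0:Mul2,r1:Add1,r2:2,r3:4,r4:4
cycle 5: issue ADD r1<-Add2 // r0:Mul2,r1:Add2,r2:2,r3:4,r4:4
cycle 6: CDB Add1=2; issue SUB r4<-Add1 // r0:Mul2,r1:Add2,r2:2,r3:4,r4:Add1
cycle 7: CDB Mul1=16 // r0:Mul2,r1:Add2,r2:2,r3:4,r4:Add1
cycle 8: CDB Mul2=16 // r0:16,r1:Add2,r2:2,r3:4,r4:Add1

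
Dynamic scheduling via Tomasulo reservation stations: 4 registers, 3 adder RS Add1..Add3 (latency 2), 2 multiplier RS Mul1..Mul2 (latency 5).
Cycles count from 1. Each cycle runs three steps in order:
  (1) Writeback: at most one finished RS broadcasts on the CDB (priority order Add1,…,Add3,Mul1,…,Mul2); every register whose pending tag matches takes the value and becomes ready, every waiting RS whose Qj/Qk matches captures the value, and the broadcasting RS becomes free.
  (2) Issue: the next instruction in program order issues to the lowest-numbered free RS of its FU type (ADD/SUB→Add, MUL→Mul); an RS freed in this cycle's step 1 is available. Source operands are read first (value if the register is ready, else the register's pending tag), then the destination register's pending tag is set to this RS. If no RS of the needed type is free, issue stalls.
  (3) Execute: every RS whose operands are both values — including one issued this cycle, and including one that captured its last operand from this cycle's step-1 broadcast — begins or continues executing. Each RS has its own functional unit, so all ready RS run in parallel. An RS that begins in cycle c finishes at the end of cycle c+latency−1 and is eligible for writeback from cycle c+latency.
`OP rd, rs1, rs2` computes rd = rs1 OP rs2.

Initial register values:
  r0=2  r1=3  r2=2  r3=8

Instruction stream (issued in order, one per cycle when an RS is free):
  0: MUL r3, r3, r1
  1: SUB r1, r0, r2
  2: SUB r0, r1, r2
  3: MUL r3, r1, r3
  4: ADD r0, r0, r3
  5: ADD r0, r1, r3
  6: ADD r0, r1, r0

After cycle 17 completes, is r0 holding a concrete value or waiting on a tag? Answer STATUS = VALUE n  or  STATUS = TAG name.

cycle 1: issue MUL r3<-Mul1 // r0:2,r1:3,r2:2,r3:Mul1
cycle 2: issue SUB r1<-Add1 // r0:2,r1:Add1,r2:2,r3:Mul1
cycle 3: issue SUB r0<-Add2 // r0:Add2,r1:Add1,r2:2,r3:Mul1
cycle 4: CDB Add1=0; issue MUL r3<-Mul2 // r0:Add2,r1:0,r2:2,r3:Mul2
cycle 5: issue ADD r0<-Add1 // r0:Add1,r1:0,r2:2,r3:Mul2
cycle 6: CDB Add2=-2; issue ADD r0<-Add2 // r0:Add2,r1:0,r2:2,r3:Mul2
cycle 7: CDB Mul1=24; issue ADD r0<-Add3 // r0:Add3,r1:0,r2:2,r3:Mul2
cycle 8: - // r0:Add3,r1:0,r2:2,r3:Mul2
cycle 9: - // r0:Add3,r1:0,r2:2,r3:Mul2
cycle 10: - // r0:Add3,r1:0,r2:2,r3:Mul2
cycle 11: - // r0:Add3,r1:0,r2:2,r3:Mul2
cycle 12: CDB Mul2=0 // r0:Add3,r1:0,r2:2,r3:0
cycle 13: - // r0:Add3,r1:0,r2:2,r3:0
cycle 14: CDB Add1=-2 // r0:Add3,r1:0,r2:2,r3:0
cycle 15: CDB Add2=0 // r0:Add3,r1:0,r2:2,r3:0
cycle 16: - // r0:Add3,r1:0,r2:2,r3:0
cycle 17: CDB Add3=0 // r0:0,r1:0,r2:2,r3:0

STATUS = VALUE 0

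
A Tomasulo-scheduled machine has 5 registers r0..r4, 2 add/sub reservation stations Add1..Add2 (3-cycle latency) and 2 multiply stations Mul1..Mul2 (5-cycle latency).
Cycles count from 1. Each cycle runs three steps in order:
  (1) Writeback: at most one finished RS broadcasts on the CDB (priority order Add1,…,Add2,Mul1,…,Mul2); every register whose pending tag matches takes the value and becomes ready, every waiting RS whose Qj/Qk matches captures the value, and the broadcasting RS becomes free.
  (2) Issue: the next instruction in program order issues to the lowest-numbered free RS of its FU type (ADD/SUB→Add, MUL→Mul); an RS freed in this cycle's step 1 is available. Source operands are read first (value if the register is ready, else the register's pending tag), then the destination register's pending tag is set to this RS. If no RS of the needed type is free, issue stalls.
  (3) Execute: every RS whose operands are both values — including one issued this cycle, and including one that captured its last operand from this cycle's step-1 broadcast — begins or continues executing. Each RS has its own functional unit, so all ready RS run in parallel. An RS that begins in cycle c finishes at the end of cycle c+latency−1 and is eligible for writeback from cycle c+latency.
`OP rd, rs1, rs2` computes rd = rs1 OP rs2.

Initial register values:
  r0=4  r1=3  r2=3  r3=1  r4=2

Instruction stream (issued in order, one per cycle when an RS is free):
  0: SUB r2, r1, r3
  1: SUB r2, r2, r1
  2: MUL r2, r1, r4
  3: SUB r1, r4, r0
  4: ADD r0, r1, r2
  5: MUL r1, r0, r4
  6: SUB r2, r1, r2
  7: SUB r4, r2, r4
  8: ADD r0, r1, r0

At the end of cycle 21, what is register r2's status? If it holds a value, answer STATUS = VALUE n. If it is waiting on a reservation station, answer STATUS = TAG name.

STATUS = VALUE 2

c1: issue SUB r2<-Add1 | r0:4,r1:3,r2:Add1,r3:1,r4:2
c2: issue SUB r2<-Add2 | r0:4,r1:3,r2:Add2,r3:1,r4:2
c3: issue MUL r2<-Mul1 | r0:4,r1:3,r2:Mul1,r3:1,r4:2
c4: CDB Add1=2; issue SUB r1<-Add1 | r0:4,r1:Add1,r2:Mul1,r3:1,r4:2
c5: stall | r0:4,r1:Add1,r2:Mul1,r3:1,r4:2
c6: stall | r0:4,r1:Add1,r2:Mul1,r3:1,r4:2
c7: CDB Add1=-2; issue ADD r0<-Add1 | r0:Add1,r1:-2,r2:Mul1,r3:1,r4:2
c8: CDB Add2=-1; issue MUL r1<-Mul2 | r0:Add1,r1:Mul2,r2:Mul1,r3:1,r4:2
c9: CDB Mul1=6; issue SUB r2<-Add2 | r0:Add1,r1:Mul2,r2:Add2,r3:1,r4:2
c10: stall | r0:Add1,r1:Mul2,r2:Add2,r3:1,r4:2
c11: stall | r0:Add1,r1:Mul2,r2:Add2,r3:1,r4:2
c12: CDB Add1=4; issue SUB r4<-Add1 | r0:4,r1:Mul2,r2:Add2,r3:1,r4:Add1
c13: stall | r0:4,r1:Mul2,r2:Add2,r3:1,r4:Add1
c14: stall | r0:4,r1:Mul2,r2:Add2,r3:1,r4:Add1
c15: stall | r0:4,r1:Mul2,r2:Add2,r3:1,r4:Add1
c16: stall | r0:4,r1:Mul2,r2:Add2,r3:1,r4:Add1
c17: CDB Mul2=8; stall | r0:4,r1:8,r2:Add2,r3:1,r4:Add1
c18: stall | r0:4,r1:8,r2:Add2,r3:1,r4:Add1
c19: stall | r0:4,r1:8,r2:Add2,r3:1,r4:Add1
c20: CDB Add2=2; issue ADD r0<-Add2 | r0:Add2,r1:8,r2:2,r3:1,r4:Add1
c21: - | r0:Add2,r1:8,r2:2,r3:1,r4:Add1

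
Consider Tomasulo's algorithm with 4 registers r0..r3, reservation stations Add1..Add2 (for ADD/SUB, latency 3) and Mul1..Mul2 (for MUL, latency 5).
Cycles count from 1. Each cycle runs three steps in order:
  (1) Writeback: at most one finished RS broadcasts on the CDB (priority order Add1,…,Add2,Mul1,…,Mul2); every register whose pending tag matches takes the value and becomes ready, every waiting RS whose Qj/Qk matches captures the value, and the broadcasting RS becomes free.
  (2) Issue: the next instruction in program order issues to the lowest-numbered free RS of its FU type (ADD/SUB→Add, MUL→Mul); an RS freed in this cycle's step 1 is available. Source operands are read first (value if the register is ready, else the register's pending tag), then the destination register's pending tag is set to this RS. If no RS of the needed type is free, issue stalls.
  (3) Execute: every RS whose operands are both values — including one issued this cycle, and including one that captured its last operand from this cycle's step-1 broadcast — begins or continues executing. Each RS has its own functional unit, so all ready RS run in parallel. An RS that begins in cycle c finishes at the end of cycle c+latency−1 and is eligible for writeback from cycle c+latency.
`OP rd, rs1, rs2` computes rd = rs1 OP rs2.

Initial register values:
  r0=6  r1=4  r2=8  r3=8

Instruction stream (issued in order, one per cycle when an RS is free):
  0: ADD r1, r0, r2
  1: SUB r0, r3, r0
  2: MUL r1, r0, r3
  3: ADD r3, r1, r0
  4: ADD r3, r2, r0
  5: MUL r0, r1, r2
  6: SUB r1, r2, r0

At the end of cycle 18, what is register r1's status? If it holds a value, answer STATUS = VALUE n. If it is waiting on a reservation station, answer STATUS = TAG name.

STATUS = VALUE -120

  c1: issue ADD r1<-Add1  regs: r0:6,r1:Add1,r2:8,r3:8
  c2: issue SUB r0<-Add2  regs: r0:Add2,r1:Add1,r2:8,r3:8
  c3: issue MUL r1<-Mul1  regs: r0:Add2,r1:Mul1,r2:8,r3:8
  c4: CDB Add1=14; issue ADD r3<-Add1  regs: r0:Add2,r1:Mul1,r2:8,r3:Add1
  c5: CDB Add2=2; issue ADD r3<-Add2  regs: r0:2,r1:Mul1,r2:8,r3:Add2
  c6: issue MUL r0<-Mul2  regs: r0:Mul2,r1:Mul1,r2:8,r3:Add2
  c7: stall  regs: r0:Mul2,r1:Mul1,r2:8,r3:Add2
  c8: CDB Add2=10; issue SUB r1<-Add2  regs: r0:Mul2,r1:Add2,r2:8,r3:10
  c9: -  regs: r0:Mul2,r1:Add2,r2:8,r3:10
  c10: CDB Mul1=16  regs: r0:Mul2,r1:Add2,r2:8,r3:10
  c11: -  regs: r0:Mul2,r1:Add2,r2:8,r3:10
  c12: -  regs: r0:Mul2,r1:Add2,r2:8,r3:10
  c13: CDB Add1=18  regs: r0:Mul2,r1:Add2,r2:8,r3:10
  c14: -  regs: r0:Mul2,r1:Add2,r2:8,r3:10
  c15: CDB Mul2=128  regs: r0:128,r1:Add2,r2:8,r3:10
  c16: -  regs: r0:128,r1:Add2,r2:8,r3:10
  c17: -  regs: r0:128,r1:Add2,r2:8,r3:10
  c18: CDB Add2=-120  regs: r0:128,r1:-120,r2:8,r3:10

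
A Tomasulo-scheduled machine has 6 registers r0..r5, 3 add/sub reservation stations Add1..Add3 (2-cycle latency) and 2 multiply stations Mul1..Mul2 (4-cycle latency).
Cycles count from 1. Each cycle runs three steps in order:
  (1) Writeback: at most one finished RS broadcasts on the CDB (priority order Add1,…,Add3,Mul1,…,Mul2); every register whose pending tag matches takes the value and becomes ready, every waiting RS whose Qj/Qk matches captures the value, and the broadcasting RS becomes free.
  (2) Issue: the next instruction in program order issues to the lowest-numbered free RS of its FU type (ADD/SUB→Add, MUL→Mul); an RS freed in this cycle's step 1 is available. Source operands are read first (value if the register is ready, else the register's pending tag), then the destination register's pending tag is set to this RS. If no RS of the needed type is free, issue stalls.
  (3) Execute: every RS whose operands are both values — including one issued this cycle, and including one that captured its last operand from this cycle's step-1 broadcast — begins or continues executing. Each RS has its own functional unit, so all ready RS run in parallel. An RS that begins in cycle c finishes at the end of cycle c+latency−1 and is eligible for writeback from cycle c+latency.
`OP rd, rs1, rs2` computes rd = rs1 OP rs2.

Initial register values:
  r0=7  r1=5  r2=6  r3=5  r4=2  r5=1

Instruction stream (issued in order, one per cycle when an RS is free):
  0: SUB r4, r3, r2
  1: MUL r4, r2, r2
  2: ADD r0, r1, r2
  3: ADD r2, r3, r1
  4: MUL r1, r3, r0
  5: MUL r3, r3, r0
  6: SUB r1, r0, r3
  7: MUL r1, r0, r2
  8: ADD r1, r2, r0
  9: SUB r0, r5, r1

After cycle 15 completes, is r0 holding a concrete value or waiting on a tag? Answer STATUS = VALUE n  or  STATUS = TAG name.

cycle 1: issue SUB r4<-Add1 // r0:7,r1:5,r2:6,r3:5,r4:Add1,r5:1
cycle 2: issue MUL r4<-Mul1 // r0:7,r1:5,r2:6,r3:5,r4:Mul1,r5:1
cycle 3: CDB Add1=-1; issue ADD r0<-Add1 // r0:Add1,r1:5,r2:6,r3:5,r4:Mul1,r5:1
cycle 4: issue ADD r2<-Add2 // r0:Add1,r1:5,r2:Add2,r3:5,r4:Mul1,r5:1
cycle 5: CDB Add1=11; issue MUL r1<-Mul2 // r0:11,r1:Mul2,r2:Add2,r3:5,r4:Mul1,r5:1
cycle 6: CDB Add2=10; stall // r0:11,r1:Mul2,r2:10,r3:5,r4:Mul1,r5:1
cycle 7: CDB Mul1=36; issue MUL r3<-Mul1 // r0:11,r1:Mul2,r2:10,r3:Mul1,r4:36,r5:1
cycle 8: issue SUB r1<-Add1 // r0:11,r1:Add1,r2:10,r3:Mul1,r4:36,r5:1
cycle 9: CDB Mul2=55; issue MUL r1<-Mul2 // r0:11,r1:Mul2,r2:10,r3:Mul1,r4:36,r5:1
cycle 10: issue ADD r1<-Add2 // r0:11,r1:Add2,r2:10,r3:Mul1,r4:36,r5:1
cycle 11: CDB Mul1=55; issue SUB r0<-Add3 // r0:Add3,r1:Add2,r2:10,r3:55,r4:36,r5:1
cycle 12: CDB Add2=21 // r0:Add3,r1:21,r2:10,r3:55,r4:36,r5:1
cycle 13: CDB Add1=-44 // r0:Add3,r1:21,r2:10,r3:55,r4:36,r5:1
cycle 14: CDB Add3=-20 // r0:-20,r1:21,r2:10,r3:55,r4:36,r5:1
cycle 15: CDB Mul2=110 // r0:-20,r1:21,r2:10,r3:55,r4:36,r5:1

STATUS = VALUE -20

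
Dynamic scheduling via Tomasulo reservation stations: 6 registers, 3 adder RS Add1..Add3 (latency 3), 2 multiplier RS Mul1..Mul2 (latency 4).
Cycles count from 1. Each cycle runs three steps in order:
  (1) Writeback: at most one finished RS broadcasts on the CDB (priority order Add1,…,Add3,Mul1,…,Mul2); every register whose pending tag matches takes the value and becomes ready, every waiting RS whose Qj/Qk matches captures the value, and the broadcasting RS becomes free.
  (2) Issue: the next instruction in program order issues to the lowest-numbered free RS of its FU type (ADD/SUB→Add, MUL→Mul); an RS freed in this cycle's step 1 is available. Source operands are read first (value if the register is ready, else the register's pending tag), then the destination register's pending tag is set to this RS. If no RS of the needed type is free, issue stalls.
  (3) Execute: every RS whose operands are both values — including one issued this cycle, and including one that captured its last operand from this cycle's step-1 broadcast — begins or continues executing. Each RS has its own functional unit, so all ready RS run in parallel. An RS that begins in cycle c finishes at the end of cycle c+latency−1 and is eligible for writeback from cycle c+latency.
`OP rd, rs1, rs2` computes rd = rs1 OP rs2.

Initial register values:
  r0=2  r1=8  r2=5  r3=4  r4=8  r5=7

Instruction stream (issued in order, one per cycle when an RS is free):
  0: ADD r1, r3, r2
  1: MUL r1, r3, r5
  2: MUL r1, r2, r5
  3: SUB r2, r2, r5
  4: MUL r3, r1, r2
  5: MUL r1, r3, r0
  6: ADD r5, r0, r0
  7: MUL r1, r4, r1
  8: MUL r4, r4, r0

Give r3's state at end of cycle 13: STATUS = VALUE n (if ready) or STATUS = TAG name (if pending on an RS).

cycle 1: issue ADD r1<-Add1 // r0:2,r1:Add1,r2:5,r3:4,r4:8,r5:7
cycle 2: issue MUL r1<-Mul1 // r0:2,r1:Mul1,r2:5,r3:4,r4:8,r5:7
cycle 3: issue MUL r1<-Mul2 // r0:2,r1:Mul2,r2:5,r3:4,r4:8,r5:7
cycle 4: CDB Add1=9; issue SUB r2<-Add1 // r0:2,r1:Mul2,r2:Add1,r3:4,r4:8,r5:7
cycle 5: stall // r0:2,r1:Mul2,r2:Add1,r3:4,r4:8,r5:7
cycle 6: CDB Mul1=28; issue MUL r3<-Mul1 // r0:2,r1:Mul2,r2:Add1,r3:Mul1,r4:8,r5:7
cycle 7: CDB Add1=-2; stall // r0:2,r1:Mul2,r2:-2,r3:Mul1,r4:8,r5:7
cycle 8: CDB Mul2=35; issue MUL r1<-Mul2 // r0:2,r1:Mul2,r2:-2,r3:Mul1,r4:8,r5:7
cycle 9: issue ADD r5<-Add1 // r0:2,r1:Mul2,r2:-2,r3:Mul1,r4:8,r5:Add1
cycle 10: stall // r0:2,r1:Mul2,r2:-2,r3:Mul1,r4:8,r5:Add1
cycle 11: stall // r0:2,r1:Mul2,r2:-2,r3:Mul1,r4:8,r5:Add1
cycle 12: CDB Add1=4; stall // r0:2,r1:Mul2,r2:-2,r3:Mul1,r4:8,r5:4
cycle 13: CDB Mul1=-70; issue MUL r1<-Mul1 // r0:2,r1:Mul1,r2:-2,r3:-70,r4:8,r5:4

STATUS = VALUE -70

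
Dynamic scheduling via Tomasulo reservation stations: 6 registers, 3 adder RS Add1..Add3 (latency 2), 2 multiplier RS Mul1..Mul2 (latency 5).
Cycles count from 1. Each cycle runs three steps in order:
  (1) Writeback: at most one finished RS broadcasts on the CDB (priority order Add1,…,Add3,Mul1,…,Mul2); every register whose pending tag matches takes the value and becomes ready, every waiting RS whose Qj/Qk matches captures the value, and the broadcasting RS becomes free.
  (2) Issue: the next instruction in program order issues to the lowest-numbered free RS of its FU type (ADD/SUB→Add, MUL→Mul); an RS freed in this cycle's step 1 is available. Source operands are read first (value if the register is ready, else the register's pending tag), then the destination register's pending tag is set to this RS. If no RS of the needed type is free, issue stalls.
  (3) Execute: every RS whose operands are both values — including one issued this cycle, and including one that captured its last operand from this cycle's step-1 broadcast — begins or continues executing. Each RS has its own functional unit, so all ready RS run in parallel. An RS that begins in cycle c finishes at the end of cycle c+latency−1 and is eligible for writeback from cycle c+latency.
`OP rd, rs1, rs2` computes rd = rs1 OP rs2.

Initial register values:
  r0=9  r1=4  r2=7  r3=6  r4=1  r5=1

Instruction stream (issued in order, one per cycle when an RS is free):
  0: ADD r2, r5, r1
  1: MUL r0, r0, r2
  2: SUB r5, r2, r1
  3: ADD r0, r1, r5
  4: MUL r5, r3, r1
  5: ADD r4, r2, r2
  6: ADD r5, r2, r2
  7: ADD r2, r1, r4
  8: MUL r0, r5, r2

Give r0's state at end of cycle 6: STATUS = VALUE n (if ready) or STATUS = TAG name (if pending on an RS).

cycle 1: issue ADD r2<-Add1 // r0:9,r1:4,r2:Add1,r3:6,r4:1,r5:1
cycle 2: issue MUL r0<-Mul1 // r0:Mul1,r1:4,r2:Add1,r3:6,r4:1,r5:1
cycle 3: CDB Add1=5; issue SUB r5<-Add1 // r0:Mul1,r1:4,r2:5,r3:6,r4:1,r5:Add1
cycle 4: issue ADD r0<-Add2 // r0:Add2,r1:4,r2:5,r3:6,r4:1,r5:Add1
cycle 5: CDB Add1=1; issue MUL r5<-Mul2 // r0:Add2,r1:4,r2:5,r3:6,r4:1,r5:Mul2
cycle 6: issue ADD r4<-Add1 // r0:Add2,r1:4,r2:5,r3:6,r4:Add1,r5:Mul2

STATUS = TAG Add2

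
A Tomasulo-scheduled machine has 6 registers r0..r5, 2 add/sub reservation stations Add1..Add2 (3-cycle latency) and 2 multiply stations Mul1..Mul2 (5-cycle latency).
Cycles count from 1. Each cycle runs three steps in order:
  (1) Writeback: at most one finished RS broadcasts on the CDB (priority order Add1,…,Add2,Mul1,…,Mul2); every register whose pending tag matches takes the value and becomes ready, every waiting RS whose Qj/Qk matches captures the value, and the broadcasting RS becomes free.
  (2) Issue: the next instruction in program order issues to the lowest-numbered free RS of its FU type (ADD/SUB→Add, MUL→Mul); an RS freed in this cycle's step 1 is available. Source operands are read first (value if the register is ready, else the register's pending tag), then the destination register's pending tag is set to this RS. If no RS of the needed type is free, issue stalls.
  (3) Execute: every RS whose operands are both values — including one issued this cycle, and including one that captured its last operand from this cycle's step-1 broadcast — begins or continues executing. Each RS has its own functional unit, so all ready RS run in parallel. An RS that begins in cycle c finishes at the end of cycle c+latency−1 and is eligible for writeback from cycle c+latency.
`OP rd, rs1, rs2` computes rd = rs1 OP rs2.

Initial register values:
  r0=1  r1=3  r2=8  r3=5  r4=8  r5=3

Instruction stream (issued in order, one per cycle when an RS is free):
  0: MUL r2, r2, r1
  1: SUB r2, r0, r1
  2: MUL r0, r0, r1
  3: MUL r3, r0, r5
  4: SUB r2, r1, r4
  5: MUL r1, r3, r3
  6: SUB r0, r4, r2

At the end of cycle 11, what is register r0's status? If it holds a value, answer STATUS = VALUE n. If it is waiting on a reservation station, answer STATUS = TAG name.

cycle 1: issue MUL r2<-Mul1 // r0:1,r1:3,r2:Mul1,r3:5,r4:8,r5:3
cycle 2: issue SUB r2<-Add1 // r0:1,r1:3,r2:Add1,r3:5,r4:8,r5:3
cycle 3: issue MUL r0<-Mul2 // r0:Mul2,r1:3,r2:Add1,r3:5,r4:8,r5:3
cycle 4: stall // r0:Mul2,r1:3,r2:Add1,r3:5,r4:8,r5:3
cycle 5: CDB Add1=-2; stall // r0:Mul2,r1:3,r2:-2,r3:5,r4:8,r5:3
cycle 6: CDB Mul1=24; issue MUL r3<-Mul1 // r0:Mul2,r1:3,r2:-2,r3:Mul1,r4:8,r5:3
cycle 7: issue SUB r2<-Add1 // r0:Mul2,r1:3,r2:Add1,r3:Mul1,r4:8,r5:3
cycle 8: CDB Mul2=3; issue MUL r1<-Mul2 // r0:3,r1:Mul2,r2:Add1,r3:Mul1,r4:8,r5:3
cycle 9: issue SUB r0<-Add2 // r0:Add2,r1:Mul2,r2:Add1,r3:Mul1,r4:8,r5:3
cycle 10: CDB Add1=-5 // r0:Add2,r1:Mul2,r2:-5,r3:Mul1,r4:8,r5:3
cycle 11: - // r0:Add2,r1:Mul2,r2:-5,r3:Mul1,r4:8,r5:3

STATUS = TAG Add2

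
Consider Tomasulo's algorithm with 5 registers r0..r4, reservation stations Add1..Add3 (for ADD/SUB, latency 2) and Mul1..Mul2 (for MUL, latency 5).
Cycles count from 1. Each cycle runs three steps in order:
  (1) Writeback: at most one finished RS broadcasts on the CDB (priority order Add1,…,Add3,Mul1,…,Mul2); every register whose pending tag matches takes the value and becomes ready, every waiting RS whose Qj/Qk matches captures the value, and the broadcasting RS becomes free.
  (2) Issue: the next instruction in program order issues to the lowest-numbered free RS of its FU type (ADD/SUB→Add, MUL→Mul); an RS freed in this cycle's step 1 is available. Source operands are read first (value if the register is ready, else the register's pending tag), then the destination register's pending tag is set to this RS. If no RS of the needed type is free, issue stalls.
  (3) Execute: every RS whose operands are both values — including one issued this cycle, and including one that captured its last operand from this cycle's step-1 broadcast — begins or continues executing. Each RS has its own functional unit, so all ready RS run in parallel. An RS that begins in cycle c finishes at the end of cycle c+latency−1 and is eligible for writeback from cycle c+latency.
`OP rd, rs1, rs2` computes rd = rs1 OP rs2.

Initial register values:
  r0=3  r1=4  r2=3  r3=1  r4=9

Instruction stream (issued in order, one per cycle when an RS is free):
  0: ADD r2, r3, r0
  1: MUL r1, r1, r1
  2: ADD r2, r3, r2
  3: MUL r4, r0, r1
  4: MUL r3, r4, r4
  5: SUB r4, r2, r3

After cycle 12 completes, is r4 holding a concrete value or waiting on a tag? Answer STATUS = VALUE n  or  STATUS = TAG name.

STATUS = TAG Add1

cycle 1: issue ADD r2<-Add1 // r0:3,r1:4,r2:Add1,r3:1,r4:9
cycle 2: issue MUL r1<-Mul1 // r0:3,r1:Mul1,r2:Add1,r3:1,r4:9
cycle 3: CDB Add1=4; issue ADD r2<-Add1 // r0:3,r1:Mul1,r2:Add1,r3:1,r4:9
cycle 4: issue MUL r4<-Mul2 // r0:3,r1:Mul1,r2:Add1,r3:1,r4:Mul2
cycle 5: CDB Add1=5; stall // r0:3,r1:Mul1,r2:5,r3:1,r4:Mul2
cycle 6: stall // r0:3,r1:Mul1,r2:5,r3:1,r4:Mul2
cycle 7: CDB Mul1=16; issue MUL r3<-Mul1 // r0:3,r1:16,r2:5,r3:Mul1,r4:Mul2
cycle 8: issue SUB r4<-Add1 // r0:3,r1:16,r2:5,r3:Mul1,r4:Add1
cycle 9: - // r0:3,r1:16,r2:5,r3:Mul1,r4:Add1
cycle 10: - // r0:3,r1:16,r2:5,r3:Mul1,r4:Add1
cycle 11: - // r0:3,r1:16,r2:5,r3:Mul1,r4:Add1
cycle 12: CDB Mul2=48 // r0:3,r1:16,r2:5,r3:Mul1,r4:Add1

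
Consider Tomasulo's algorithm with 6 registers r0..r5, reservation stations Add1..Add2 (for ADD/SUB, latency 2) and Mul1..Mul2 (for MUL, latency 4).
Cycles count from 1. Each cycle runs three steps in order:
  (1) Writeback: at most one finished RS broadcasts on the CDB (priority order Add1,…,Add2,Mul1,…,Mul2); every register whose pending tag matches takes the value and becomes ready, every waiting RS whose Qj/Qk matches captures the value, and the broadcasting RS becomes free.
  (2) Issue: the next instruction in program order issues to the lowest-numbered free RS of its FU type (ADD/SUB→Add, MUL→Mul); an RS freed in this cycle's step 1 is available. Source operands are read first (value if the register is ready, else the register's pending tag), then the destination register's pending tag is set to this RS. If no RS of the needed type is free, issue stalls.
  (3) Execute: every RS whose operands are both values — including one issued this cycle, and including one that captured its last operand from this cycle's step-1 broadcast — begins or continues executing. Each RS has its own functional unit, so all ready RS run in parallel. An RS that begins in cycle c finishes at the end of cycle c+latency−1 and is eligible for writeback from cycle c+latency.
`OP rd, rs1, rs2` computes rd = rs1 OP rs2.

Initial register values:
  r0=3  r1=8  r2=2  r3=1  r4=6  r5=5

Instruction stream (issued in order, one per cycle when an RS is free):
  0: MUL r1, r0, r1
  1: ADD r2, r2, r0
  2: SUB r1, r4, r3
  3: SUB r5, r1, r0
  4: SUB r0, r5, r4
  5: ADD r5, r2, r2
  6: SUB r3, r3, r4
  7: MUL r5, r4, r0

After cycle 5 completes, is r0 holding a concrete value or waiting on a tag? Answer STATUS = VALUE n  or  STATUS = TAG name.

STATUS = TAG Add2

cycle 1: issue MUL r1<-Mul1 // r0:3,r1:Mul1,r2:2,r3:1,r4:6,r5:5
cycle 2: issue ADD r2<-Add1 // r0:3,r1:Mul1,r2:Add1,r3:1,r4:6,r5:5
cycle 3: issue SUB r1<-Add2 // r0:3,r1:Add2,r2:Add1,r3:1,r4:6,r5:5
cycle 4: CDB Add1=5; issue SUB r5<-Add1 // r0:3,r1:Add2,r2:5,r3:1,r4:6,r5:Add1
cycle 5: CDB Add2=5; issue SUB r0<-Add2 // r0:Add2,r1:5,r2:5,r3:1,r4:6,r5:Add1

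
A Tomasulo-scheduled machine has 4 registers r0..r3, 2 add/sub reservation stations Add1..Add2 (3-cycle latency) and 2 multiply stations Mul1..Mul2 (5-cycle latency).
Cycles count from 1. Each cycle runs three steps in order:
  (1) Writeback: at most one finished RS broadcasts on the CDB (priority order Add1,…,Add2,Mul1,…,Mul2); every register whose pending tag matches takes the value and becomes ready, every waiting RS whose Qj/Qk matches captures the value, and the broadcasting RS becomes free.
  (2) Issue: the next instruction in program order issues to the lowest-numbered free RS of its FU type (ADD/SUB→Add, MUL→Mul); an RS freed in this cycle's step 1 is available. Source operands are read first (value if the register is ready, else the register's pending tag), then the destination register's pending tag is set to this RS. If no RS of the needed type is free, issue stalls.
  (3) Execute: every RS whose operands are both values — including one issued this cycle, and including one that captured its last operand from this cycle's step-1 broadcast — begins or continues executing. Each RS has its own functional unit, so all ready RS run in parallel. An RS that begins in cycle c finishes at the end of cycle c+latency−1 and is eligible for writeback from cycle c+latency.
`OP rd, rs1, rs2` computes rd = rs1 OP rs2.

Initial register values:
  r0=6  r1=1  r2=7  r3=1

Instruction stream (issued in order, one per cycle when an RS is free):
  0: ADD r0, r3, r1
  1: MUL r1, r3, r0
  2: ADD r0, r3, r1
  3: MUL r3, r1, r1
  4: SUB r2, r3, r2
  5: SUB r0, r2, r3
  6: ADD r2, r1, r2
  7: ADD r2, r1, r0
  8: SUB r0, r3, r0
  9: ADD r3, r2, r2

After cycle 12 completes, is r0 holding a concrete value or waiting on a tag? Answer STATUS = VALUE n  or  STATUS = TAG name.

cycle 1: issue ADD r0<-Add1 // r0:Add1,r1:1,r2:7,r3:1
cycle 2: issue MUL r1<-Mul1 // r0:Add1,r1:Mul1,r2:7,r3:1
cycle 3: issue ADD r0<-Add2 // r0:Add2,r1:Mul1,r2:7,r3:1
cycle 4: CDB Add1=2; issue MUL r3<-Mul2 // r0:Add2,r1:Mul1,r2:7,r3:Mul2
cycle 5: issue SUB r2<-Add1 // r0:Add2,r1:Mul1,r2:Add1,r3:Mul2
cycle 6: stall // r0:Add2,r1:Mul1,r2:Add1,r3:Mul2
cycle 7: stall // r0:Add2,r1:Mul1,r2:Add1,r3:Mul2
cycle 8: stall // r0:Add2,r1:Mul1,r2:Add1,r3:Mul2
cycle 9: CDB Mul1=2; stall // r0:Add2,r1:2,r2:Add1,r3:Mul2
cycle 10: stall // r0:Add2,r1:2,r2:Add1,r3:Mul2
cycle 11: stall // r0:Add2,r1:2,r2:Add1,r3:Mul2
cycle 12: CDB Add2=3; issue SUB r0<-Add2 // r0:Add2,r1:2,r2:Add1,r3:Mul2

STATUS = TAG Add2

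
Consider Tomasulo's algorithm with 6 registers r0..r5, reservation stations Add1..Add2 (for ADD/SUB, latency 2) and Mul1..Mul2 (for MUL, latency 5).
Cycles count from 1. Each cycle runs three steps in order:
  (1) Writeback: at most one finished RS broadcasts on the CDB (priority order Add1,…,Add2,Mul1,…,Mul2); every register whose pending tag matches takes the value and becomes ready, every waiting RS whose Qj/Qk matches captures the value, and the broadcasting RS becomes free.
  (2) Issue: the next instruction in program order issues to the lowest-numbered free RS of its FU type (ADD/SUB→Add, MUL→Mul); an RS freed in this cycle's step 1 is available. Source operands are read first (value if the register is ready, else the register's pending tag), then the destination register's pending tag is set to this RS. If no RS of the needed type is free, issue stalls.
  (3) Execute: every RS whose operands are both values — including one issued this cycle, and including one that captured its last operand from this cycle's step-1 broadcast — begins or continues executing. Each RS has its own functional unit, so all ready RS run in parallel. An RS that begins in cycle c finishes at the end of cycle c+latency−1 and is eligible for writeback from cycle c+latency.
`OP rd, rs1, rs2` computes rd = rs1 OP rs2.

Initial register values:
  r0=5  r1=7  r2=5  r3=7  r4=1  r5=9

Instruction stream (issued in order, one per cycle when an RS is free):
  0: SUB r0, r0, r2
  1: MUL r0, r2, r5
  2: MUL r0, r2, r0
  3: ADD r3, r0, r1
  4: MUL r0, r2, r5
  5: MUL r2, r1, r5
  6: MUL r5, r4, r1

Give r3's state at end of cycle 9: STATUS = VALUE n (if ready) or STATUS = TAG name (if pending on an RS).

  c1: issue SUB r0<-Add1  regs: r0:Add1,r1:7,r2:5,r3:7,r4:1,r5:9
  c2: issue MUL r0<-Mul1  regs: r0:Mul1,r1:7,r2:5,r3:7,r4:1,r5:9
  c3: CDB Add1=0; issue MUL r0<-Mul2  regs: r0:Mul2,r1:7,r2:5,r3:7,r4:1,r5:9
  c4: issue ADD r3<-Add1  regs: r0:Mul2,r1:7,r2:5,r3:Add1,r4:1,r5:9
  c5: stall  regs: r0:Mul2,r1:7,r2:5,r3:Add1,r4:1,r5:9
  c6: stall  regs: r0:Mul2,r1:7,r2:5,r3:Add1,r4:1,r5:9
  c7: CDB Mul1=45; issue MUL r0<-Mul1  regs: r0:Mul1,r1:7,r2:5,r3:Add1,r4:1,r5:9
  c8: stall  regs: r0:Mul1,r1:7,r2:5,r3:Add1,r4:1,r5:9
  c9: stall  regs: r0:Mul1,r1:7,r2:5,r3:Add1,r4:1,r5:9

STATUS = TAG Add1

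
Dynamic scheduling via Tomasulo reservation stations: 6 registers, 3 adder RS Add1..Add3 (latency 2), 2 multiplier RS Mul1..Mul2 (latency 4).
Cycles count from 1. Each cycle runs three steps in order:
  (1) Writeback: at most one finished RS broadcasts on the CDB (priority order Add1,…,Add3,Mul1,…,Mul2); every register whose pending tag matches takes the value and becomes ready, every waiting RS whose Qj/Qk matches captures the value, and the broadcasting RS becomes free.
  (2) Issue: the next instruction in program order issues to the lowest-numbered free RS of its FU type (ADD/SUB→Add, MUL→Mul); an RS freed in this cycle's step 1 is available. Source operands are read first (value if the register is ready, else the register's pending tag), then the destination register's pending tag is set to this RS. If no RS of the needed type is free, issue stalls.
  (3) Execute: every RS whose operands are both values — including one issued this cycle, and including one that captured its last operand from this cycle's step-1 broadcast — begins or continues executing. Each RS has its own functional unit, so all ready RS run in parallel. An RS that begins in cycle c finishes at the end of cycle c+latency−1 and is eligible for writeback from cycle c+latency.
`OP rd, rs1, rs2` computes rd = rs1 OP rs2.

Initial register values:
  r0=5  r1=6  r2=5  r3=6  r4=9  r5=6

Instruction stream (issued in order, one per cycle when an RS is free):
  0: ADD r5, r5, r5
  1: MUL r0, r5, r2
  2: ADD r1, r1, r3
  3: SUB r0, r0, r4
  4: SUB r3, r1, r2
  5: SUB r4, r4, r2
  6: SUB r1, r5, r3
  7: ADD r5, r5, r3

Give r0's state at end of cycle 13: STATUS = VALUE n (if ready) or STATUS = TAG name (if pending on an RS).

STATUS = VALUE 51

cycle 1: issue ADD r5<-Add1 // r0:5,r1:6,r2:5,r3:6,r4:9,r5:Add1
cycle 2: issue MUL r0<-Mul1 // r0:Mul1,r1:6,r2:5,r3:6,r4:9,r5:Add1
cycle 3: CDB Add1=12; issue ADD r1<-Add1 // r0:Mul1,r1:Add1,r2:5,r3:6,r4:9,r5:12
cycle 4: issue SUB r0<-Add2 // r0:Add2,r1:Add1,r2:5,r3:6,r4:9,r5:12
cycle 5: CDB Add1=12; issue SUB r3<-Add1 // r0:Add2,r1:12,r2:5,r3:Add1,r4:9,r5:12
cycle 6: issue SUB r4<-Add3 // r0:Add2,r1:12,r2:5,r3:Add1,r4:Add3,r5:12
cycle 7: CDB Add1=7; issue SUB r1<-Add1 // r0:Add2,r1:Add1,r2:5,r3:7,r4:Add3,r5:12
cycle 8: CDB Add3=4; issue ADD r5<-Add3 // r0:Add2,r1:Add1,r2:5,r3:7,r4:4,r5:Add3
cycle 9: CDB Add1=5 // r0:Add2,r1:5,r2:5,r3:7,r4:4,r5:Add3
cycle 10: CDB Add3=19 // r0:Add2,r1:5,r2:5,r3:7,r4:4,r5:19
cycle 11: CDB Mul1=60 // r0:Add2,r1:5,r2:5,r3:7,r4:4,r5:19
cycle 12: - // r0:Add2,r1:5,r2:5,r3:7,r4:4,r5:19
cycle 13: CDB Add2=51 // r0:51,r1:5,r2:5,r3:7,r4:4,r5:19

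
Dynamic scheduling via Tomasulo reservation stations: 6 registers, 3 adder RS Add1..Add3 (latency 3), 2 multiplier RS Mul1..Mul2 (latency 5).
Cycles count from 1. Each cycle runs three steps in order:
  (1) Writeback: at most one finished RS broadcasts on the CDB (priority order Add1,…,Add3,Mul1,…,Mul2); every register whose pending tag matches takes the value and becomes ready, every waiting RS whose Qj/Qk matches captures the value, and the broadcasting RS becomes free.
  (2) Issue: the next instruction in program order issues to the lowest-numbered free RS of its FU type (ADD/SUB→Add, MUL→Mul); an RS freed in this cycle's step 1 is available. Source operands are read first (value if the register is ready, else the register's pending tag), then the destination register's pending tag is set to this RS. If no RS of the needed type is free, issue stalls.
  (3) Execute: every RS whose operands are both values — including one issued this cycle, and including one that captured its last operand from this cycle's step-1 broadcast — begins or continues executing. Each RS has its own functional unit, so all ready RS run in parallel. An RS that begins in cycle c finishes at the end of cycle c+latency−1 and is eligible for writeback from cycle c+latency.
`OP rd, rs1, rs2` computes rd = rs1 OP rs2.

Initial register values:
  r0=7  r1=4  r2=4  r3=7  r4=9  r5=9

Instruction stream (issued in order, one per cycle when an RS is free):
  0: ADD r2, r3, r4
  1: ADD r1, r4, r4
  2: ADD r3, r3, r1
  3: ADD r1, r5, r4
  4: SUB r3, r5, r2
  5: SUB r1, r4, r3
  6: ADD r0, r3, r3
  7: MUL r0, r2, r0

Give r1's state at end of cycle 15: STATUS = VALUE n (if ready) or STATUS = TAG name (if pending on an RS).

STATUS = VALUE 16

c1: issue ADD r2<-Add1 | r0:7,r1:4,r2:Add1,r3:7,r4:9,r5:9
c2: issue ADD r1<-Add2 | r0:7,r1:Add2,r2:Add1,r3:7,r4:9,r5:9
c3: issue ADD r3<-Add3 | r0:7,r1:Add2,r2:Add1,r3:Add3,r4:9,r5:9
c4: CDB Add1=16; issue ADD r1<-Add1 | r0:7,r1:Add1,r2:16,r3:Add3,r4:9,r5:9
c5: CDB Add2=18; issue SUB r3<-Add2 | r0:7,r1:Add1,r2:16,r3:Add2,r4:9,r5:9
c6: stall | r0:7,r1:Add1,r2:16,r3:Add2,r4:9,r5:9
c7: CDB Add1=18; issue SUB r1<-Add1 | r0:7,r1:Add1,r2:16,r3:Add2,r4:9,r5:9
c8: CDB Add2=-7; issue ADD r0<-Add2 | r0:Add2,r1:Add1,r2:16,r3:-7,r4:9,r5:9
c9: CDB Add3=25; issue MUL r0<-Mul1 | r0:Mul1,r1:Add1,r2:16,r3:-7,r4:9,r5:9
c10: - | r0:Mul1,r1:Add1,r2:16,r3:-7,r4:9,r5:9
c11: CDB Add1=16 | r0:Mul1,r1:16,r2:16,r3:-7,r4:9,r5:9
c12: CDB Add2=-14 | r0:Mul1,r1:16,r2:16,r3:-7,r4:9,r5:9
c13: - | r0:Mul1,r1:16,r2:16,r3:-7,r4:9,r5:9
c14: - | r0:Mul1,r1:16,r2:16,r3:-7,r4:9,r5:9
c15: - | r0:Mul1,r1:16,r2:16,r3:-7,r4:9,r5:9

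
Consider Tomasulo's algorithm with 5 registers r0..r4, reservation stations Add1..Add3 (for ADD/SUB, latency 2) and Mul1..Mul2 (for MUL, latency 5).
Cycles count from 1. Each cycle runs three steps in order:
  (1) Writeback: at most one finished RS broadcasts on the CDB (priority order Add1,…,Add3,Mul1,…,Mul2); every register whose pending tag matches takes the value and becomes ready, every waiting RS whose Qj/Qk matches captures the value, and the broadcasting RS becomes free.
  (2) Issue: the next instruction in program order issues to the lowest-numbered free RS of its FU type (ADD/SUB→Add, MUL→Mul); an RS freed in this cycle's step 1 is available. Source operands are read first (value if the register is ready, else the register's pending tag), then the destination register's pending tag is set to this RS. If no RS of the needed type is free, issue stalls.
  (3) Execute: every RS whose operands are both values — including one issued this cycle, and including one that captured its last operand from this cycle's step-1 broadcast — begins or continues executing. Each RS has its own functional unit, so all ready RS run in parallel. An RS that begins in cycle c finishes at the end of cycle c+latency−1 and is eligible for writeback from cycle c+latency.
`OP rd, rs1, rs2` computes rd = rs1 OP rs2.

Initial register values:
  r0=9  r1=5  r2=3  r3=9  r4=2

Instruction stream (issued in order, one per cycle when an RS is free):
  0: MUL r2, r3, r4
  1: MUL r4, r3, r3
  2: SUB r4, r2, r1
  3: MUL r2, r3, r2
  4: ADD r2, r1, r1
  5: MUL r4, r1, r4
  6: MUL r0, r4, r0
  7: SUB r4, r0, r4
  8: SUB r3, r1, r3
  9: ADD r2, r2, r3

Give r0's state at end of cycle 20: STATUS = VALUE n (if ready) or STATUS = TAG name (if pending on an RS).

STATUS = VALUE 585

  c1: issue MUL r2<-Mul1  regs: r0:9,r1:5,r2:Mul1,r3:9,r4:2
  c2: issue MUL r4<-Mul2  regs: r0:9,r1:5,r2:Mul1,r3:9,r4:Mul2
  c3: issue SUB r4<-Add1  regs: r0:9,r1:5,r2:Mul1,r3:9,r4:Add1
  c4: stall  regs: r0:9,r1:5,r2:Mul1,r3:9,r4:Add1
  c5: stall  regs: r0:9,r1:5,r2:Mul1,r3:9,r4:Add1
  c6: CDB Mul1=18; issue MUL r2<-Mul1  regs: r0:9,r1:5,r2:Mul1,r3:9,r4:Add1
  c7: CDB Mul2=81; issue ADD r2<-Add2  regs: r0:9,r1:5,r2:Add2,r3:9,r4:Add1
  c8: CDB Add1=13; issue MUL r4<-Mul2  regs: r0:9,r1:5,r2:Add2,r3:9,r4:Mul2
  c9: CDB Add2=10; stall  regs: r0:9,r1:5,r2:10,r3:9,r4:Mul2
  c10: stall  regs: r0:9,r1:5,r2:10,r3:9,r4:Mul2
  c11: CDB Mul1=162; issue MUL r0<-Mul1  regs: r0:Mul1,r1:5,r2:10,r3:9,r4:Mul2
  c12: issue SUB r4<-Add1  regs: r0:Mul1,r1:5,r2:10,r3:9,r4:Add1
  c13: CDB Mul2=65; issue SUB r3<-Add2  regs: r0:Mul1,r1:5,r2:10,r3:Add2,r4:Add1
  c14: issue ADD r2<-Add3  regs: r0:Mul1,r1:5,r2:Add3,r3:Add2,r4:Add1
  c15: CDB Add2=-4  regs: r0:Mul1,r1:5,r2:Add3,r3:-4,r4:Add1
  c16: -  regs: r0:Mul1,r1:5,r2:Add3,r3:-4,r4:Add1
  c17: CDB Add3=6  regs: r0:Mul1,r1:5,r2:6,r3:-4,r4:Add1
  c18: CDB Mul1=585  regs: r0:585,r1:5,r2:6,r3:-4,r4:Add1
  c19: -  regs: r0:585,r1:5,r2:6,r3:-4,r4:Add1
  c20: CDB Add1=520  regs: r0:585,r1:5,r2:6,r3:-4,r4:520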